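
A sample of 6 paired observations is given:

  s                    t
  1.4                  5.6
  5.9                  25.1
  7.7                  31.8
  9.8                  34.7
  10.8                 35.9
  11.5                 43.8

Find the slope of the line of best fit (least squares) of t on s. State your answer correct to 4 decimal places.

n = 6, Σx = 47.1, Σy = 176.9, Σxy = 1632.27, Σx² = 440.99
Sxx = Σx² − (Σx)²/n = 440.99 − 369.735 = 71.255
Sxy = Σxy − (Σx)(Σy)/n = 1632.27 − 1388.665 = 243.605
b = Sxy/Sxx = 243.605/71.255 = 3.418778

3.4188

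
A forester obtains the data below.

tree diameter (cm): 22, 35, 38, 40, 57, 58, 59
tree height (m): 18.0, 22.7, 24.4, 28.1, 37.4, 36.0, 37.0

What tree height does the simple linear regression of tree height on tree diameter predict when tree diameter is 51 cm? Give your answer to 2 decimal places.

32.82

n = 7, Σx = 309, Σy = 203.6, Σxy = 9644.5, Σx² = 14847
Sxx = Σx² − (Σx)²/n = 14847 − 13640.142857 = 1206.857143
Sxy = Σxy − (Σx)(Σy)/n = 9644.5 − 8987.485714 = 657.014286
b = Sxy/Sxx = 657.014286/1206.857143 = 0.544401
a = ȳ − b·x̄ = 29.085714 − 0.544401·44.142857 = 5.054297
ŷ(51) = a + b·51 = 5.054297 + 0.544401·51 = 32.81875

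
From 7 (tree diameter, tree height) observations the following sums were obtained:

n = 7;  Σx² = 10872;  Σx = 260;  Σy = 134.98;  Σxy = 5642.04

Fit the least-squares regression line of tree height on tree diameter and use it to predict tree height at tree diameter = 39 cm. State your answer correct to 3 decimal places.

Sxx = Σx² − (Σx)²/n = 10872 − 9657.142857 = 1214.857143
Sxy = Σxy − (Σx)(Σy)/n = 5642.04 − 5013.542857 = 628.497143
b = Sxy/Sxx = 628.497143/1214.857143 = 0.517342
a = ȳ − b·x̄ = 19.282857 − 0.517342·37.142857 = 0.067281
ŷ(39) = a + b·39 = 0.067281 + 0.517342·39 = 20.243636

20.244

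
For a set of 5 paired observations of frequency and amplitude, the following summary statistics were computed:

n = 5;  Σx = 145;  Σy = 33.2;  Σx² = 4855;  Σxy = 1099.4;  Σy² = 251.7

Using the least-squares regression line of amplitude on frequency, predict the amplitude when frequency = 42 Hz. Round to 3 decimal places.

9.372

Sxx = Σx² − (Σx)²/n = 4855 − 4205 = 650
Sxy = Σxy − (Σx)(Σy)/n = 1099.4 − 962.8 = 136.6
b = Sxy/Sxx = 136.6/650 = 0.210154
a = ȳ − b·x̄ = 6.64 − 0.210154·29 = 0.545538
ŷ(42) = a + b·42 = 0.545538 + 0.210154·42 = 9.372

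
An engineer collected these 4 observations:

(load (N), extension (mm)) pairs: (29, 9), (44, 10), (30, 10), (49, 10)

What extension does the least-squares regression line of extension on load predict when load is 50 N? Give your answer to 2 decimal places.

10.11

n = 4, Σx = 152, Σy = 39, Σxy = 1491, Σx² = 6078
Sxx = Σx² − (Σx)²/n = 6078 − 5776 = 302
Sxy = Σxy − (Σx)(Σy)/n = 1491 − 1482 = 9
b = Sxy/Sxx = 9/302 = 0.029801
a = ȳ − b·x̄ = 9.75 − 0.029801·38 = 8.617550
ŷ(50) = a + b·50 = 8.617550 + 0.029801·50 = 10.107616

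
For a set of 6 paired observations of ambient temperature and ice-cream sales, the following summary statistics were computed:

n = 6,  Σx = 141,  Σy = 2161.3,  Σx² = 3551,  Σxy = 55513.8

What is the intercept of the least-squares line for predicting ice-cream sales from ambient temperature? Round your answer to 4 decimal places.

Sxx = Σx² − (Σx)²/n = 3551 − 3313.5 = 237.5
Sxy = Σxy − (Σx)(Σy)/n = 55513.8 − 50790.55 = 4723.25
b = Sxy/Sxx = 4723.25/237.5 = 19.887368
a = ȳ − b·x̄ = 360.216667 − 19.887368·23.5 = -107.136491

-107.1365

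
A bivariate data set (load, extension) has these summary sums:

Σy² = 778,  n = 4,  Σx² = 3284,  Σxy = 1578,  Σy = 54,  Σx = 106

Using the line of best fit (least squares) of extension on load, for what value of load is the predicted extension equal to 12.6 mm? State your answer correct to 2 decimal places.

23.59

Sxx = Σx² − (Σx)²/n = 3284 − 2809 = 475
Sxy = Σxy − (Σx)(Σy)/n = 1578 − 1431 = 147
b = Sxy/Sxx = 147/475 = 0.309474
a = ȳ − b·x̄ = 13.5 − 0.309474·26.5 = 5.298947
Set a + b·x = 12.6: x = (12.6 − 5.298947) / 0.309474 = 23.591837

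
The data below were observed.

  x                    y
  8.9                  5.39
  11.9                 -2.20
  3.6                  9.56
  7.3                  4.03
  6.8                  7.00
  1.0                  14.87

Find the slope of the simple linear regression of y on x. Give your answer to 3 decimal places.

n = 6, Σx = 39.5, Σy = 38.65, Σxy = 148.096, Σx² = 334.31
Sxx = Σx² − (Σx)²/n = 334.31 − 260.041667 = 74.268333
Sxy = Σxy − (Σx)(Σy)/n = 148.096 − 254.445833 = -106.349833
b = Sxy/Sxx = -106.349833/74.268333 = -1.431967

-1.432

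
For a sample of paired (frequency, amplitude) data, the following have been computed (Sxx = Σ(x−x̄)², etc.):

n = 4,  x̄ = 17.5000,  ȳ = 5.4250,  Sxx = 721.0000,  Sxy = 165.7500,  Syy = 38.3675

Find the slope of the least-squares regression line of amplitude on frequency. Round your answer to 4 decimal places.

b = Sxy/Sxx = 165.75/721 = 0.229889

0.2299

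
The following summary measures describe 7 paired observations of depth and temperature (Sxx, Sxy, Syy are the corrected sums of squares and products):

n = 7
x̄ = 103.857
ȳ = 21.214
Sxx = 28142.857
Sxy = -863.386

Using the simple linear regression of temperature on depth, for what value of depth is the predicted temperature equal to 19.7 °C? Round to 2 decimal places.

b = Sxy/Sxx = -863.386/28142.857 = -0.030679
a = ȳ − b·x̄ = 21.214 − (-0.030679)·103.857 = 24.400197
Set a + b·x = 19.7: x = (19.7 − 24.400197) / (-0.030679) = 153.207216

153.21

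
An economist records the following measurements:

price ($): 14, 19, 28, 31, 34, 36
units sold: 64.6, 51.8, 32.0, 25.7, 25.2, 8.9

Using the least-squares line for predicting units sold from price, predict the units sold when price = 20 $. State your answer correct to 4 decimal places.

50.5955

n = 6, Σx = 162, Σy = 208.2, Σxy = 4758.5, Σx² = 4754
Sxx = Σx² − (Σx)²/n = 4754 − 4374 = 380
Sxy = Σxy − (Σx)(Σy)/n = 4758.5 − 5621.4 = -862.9
b = Sxy/Sxx = -862.9/380 = -2.270789
a = ȳ − b·x̄ = 34.7 − (-2.270789)·27 = 96.011316
ŷ(20) = a + b·20 = 96.011316 + (-2.270789)·20 = 50.595526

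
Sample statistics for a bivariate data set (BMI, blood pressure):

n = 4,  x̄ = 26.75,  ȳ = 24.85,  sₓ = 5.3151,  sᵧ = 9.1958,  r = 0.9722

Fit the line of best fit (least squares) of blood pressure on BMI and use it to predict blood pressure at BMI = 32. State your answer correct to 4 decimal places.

33.6807

b = r · sᵧ/sₓ = 0.9722 · 9.1958/5.3151 = 1.682030
a = ȳ − b·x̄ = 24.85 − 1.682030·26.75 = -20.144298
ŷ(32) = a + b·32 = -20.144298 + 1.682030·32 = 33.680657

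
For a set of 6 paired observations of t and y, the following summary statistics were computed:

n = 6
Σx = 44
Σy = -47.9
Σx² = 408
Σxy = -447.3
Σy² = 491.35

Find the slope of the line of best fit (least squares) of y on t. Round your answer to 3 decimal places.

-1.125

Sxx = Σx² − (Σx)²/n = 408 − 322.666667 = 85.333333
Sxy = Σxy − (Σx)(Σy)/n = -447.3 − (-351.266667) = -96.033333
b = Sxy/Sxx = -96.033333/85.333333 = -1.125391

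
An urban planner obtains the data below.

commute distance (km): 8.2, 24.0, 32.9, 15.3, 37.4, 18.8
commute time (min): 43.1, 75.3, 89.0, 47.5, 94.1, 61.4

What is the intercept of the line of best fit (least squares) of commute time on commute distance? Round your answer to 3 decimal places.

25.073

n = 6, Σx = 136.6, Σy = 410.4, Σxy = 10489.13, Σx² = 3711.94
Sxx = Σx² − (Σx)²/n = 3711.94 − 3109.926667 = 602.013333
Sxy = Σxy − (Σx)(Σy)/n = 10489.13 − 9343.44 = 1145.69
b = Sxy/Sxx = 1145.69/602.013333 = 1.903097
a = ȳ − b·x̄ = 68.4 − 1.903097·22.766667 = 25.072816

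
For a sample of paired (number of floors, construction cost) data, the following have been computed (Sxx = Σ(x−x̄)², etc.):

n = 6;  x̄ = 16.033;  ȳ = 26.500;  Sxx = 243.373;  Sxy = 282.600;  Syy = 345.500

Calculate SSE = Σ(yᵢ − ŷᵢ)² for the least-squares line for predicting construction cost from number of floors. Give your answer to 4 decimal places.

17.3504

b = Sxy/Sxx = 282.6/243.373 = 1.161181
SSE = Syy − b·Sxy = 345.5 − 1.161181·282.6 = 17.350370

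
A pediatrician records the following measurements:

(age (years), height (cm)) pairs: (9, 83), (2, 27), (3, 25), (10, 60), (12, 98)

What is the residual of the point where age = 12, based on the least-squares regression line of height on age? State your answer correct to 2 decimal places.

6.36

n = 5, Σx = 36, Σy = 293, Σxy = 2652, Σx² = 338
Sxx = Σx² − (Σx)²/n = 338 − 259.2 = 78.8
Sxy = Σxy − (Σx)(Σy)/n = 2652 − 2109.6 = 542.4
b = Sxy/Sxx = 542.4/78.8 = 6.883249
a = ȳ − b·x̄ = 58.6 − 6.883249·7.2 = 9.040609
ŷ(12) = 9.040609 + 6.883249·12 = 91.639594
residual = y − ŷ = 98 − 91.639594 = 6.360406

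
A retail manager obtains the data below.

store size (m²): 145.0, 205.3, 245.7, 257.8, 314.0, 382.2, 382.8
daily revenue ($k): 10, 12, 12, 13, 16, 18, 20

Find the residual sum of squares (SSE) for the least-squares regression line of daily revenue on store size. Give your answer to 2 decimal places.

n = 7, Σx = 1932.8, Σy = 101, Σxy = 29773, Σx² = 581211.1, Σy² = 1537
Sxx = Σx² − (Σx)²/n = 581211.1 − 533673.691429 = 47537.408571
Sxy = Σxy − (Σx)(Σy)/n = 29773 − 27887.542857 = 1885.457143
Syy = Σy² − (Σy)²/n = 1537 − 1457.285714 = 79.714286
b = Sxy/Sxx = 1885.457143/47537.408571 = 0.039663
SSE = Syy − b·Sxy = 79.714286 − 0.039663·1885.457143 = 4.932156

4.93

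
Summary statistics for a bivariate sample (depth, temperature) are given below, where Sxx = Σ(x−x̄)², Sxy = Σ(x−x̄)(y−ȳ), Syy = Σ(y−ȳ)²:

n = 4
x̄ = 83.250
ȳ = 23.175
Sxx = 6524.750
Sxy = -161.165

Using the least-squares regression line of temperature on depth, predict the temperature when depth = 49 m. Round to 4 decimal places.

b = Sxy/Sxx = -161.165/6524.75 = -0.024701
a = ȳ − b·x̄ = 23.175 − (-0.024701)·83.25 = 25.231322
ŷ(49) = a + b·49 = 25.231322 + (-0.024701)·49 = 24.020994

24.0210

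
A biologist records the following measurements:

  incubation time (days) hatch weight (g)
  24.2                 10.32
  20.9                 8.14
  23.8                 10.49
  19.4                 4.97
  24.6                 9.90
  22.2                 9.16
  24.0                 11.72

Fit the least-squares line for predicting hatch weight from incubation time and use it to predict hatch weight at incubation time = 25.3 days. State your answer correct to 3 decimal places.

11.864

n = 7, Σx = 159.1, Σy = 64.7, Σxy = 1494.122, Σx² = 3639.25
Sxx = Σx² − (Σx)²/n = 3639.25 − 3616.115714 = 23.134286
Sxy = Σxy − (Σx)(Σy)/n = 1494.122 − 1470.538571 = 23.583429
b = Sxy/Sxx = 23.583429/23.134286 = 1.019415
a = ȳ − b·x̄ = 9.242857 − 1.019415·22.728571 = -13.926980
ŷ(25.3) = a + b·25.3 = -13.926980 + 1.019415·25.3 = 11.864209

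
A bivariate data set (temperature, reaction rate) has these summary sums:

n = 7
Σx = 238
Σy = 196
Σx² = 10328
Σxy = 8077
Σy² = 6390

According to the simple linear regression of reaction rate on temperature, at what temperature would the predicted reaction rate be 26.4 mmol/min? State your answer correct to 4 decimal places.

Sxx = Σx² − (Σx)²/n = 10328 − 8092 = 2236
Sxy = Σxy − (Σx)(Σy)/n = 8077 − 6664 = 1413
b = Sxy/Sxx = 1413/2236 = 0.631932
a = ȳ − b·x̄ = 28 − 0.631932·34 = 6.514311
Set a + b·x = 26.4: x = (26.4 − 6.514311) / 0.631932 = 31.468082

31.4681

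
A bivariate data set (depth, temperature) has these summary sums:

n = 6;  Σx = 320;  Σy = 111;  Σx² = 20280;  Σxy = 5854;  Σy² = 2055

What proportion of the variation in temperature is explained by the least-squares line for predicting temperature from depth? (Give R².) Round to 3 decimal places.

0.904

Sxx = Σx² − (Σx)²/n = 20280 − 17066.666667 = 3213.333333
Sxy = Σxy − (Σx)(Σy)/n = 5854 − 5920 = -66
Syy = Σy² − (Σy)²/n = 2055 − 2053.5 = 1.5
R² = Sxy²/(Sxx·Syy) = (-66)²/(3213.333333·1.5) = 0.903734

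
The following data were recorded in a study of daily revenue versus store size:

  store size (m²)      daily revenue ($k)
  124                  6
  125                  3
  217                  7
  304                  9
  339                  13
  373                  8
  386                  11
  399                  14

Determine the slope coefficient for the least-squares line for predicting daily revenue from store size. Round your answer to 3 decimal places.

n = 8, Σx = 2267, Σy = 71, Σxy = 22597, Σx² = 732753
Sxx = Σx² − (Σx)²/n = 732753 − 642411.125 = 90341.875
Sxy = Σxy − (Σx)(Σy)/n = 22597 − 20119.625 = 2477.375
b = Sxy/Sxx = 2477.375/90341.875 = 0.027422

0.027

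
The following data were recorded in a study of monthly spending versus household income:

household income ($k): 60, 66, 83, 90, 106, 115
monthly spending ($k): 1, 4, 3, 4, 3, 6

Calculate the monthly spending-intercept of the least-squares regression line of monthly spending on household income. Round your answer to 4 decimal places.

-0.9828

n = 6, Σx = 520, Σy = 21, Σxy = 1941, Σx² = 47406
Sxx = Σx² − (Σx)²/n = 47406 − 45066.666667 = 2339.333333
Sxy = Σxy − (Σx)(Σy)/n = 1941 − 1820 = 121
b = Sxy/Sxx = 121/2339.333333 = 0.051724
a = ȳ − b·x̄ = 3.5 − 0.051724·86.666667 = -0.982759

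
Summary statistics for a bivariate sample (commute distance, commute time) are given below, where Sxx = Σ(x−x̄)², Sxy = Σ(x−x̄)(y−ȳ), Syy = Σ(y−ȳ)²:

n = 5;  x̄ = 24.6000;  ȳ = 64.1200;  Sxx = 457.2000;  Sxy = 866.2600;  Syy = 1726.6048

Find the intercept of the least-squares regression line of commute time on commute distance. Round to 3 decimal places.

b = Sxy/Sxx = 866.26/457.2 = 1.894707
a = ȳ − b·x̄ = 64.12 − 1.894707·24.6 = 17.510210

17.510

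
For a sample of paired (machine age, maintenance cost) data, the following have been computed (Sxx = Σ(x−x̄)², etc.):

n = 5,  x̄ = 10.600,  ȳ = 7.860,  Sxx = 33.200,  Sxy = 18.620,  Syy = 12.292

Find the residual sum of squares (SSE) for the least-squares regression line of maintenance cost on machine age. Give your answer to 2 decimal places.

1.85

b = Sxy/Sxx = 18.62/33.2 = 0.560843
SSE = Syy − b·Sxy = 12.292 − 0.560843·18.62 = 1.849096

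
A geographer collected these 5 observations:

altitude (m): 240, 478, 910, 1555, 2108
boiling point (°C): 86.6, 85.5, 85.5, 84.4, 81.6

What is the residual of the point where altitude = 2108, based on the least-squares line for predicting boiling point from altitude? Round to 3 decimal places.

-0.673

n = 5, Σx = 5291, Σy = 423.6, Σxy = 442712.8, Σx² = 7975873
Sxx = Σx² − (Σx)²/n = 7975873 − 5598936.2 = 2376936.8
Sxy = Σxy − (Σx)(Σy)/n = 442712.8 − 448253.52 = -5540.72
b = Sxy/Sxx = -5540.72/2376936.8 = -0.002331
a = ȳ − b·x̄ = 84.72 − (-0.002331)·1058.2 = 87.186700
ŷ(2108) = 87.186700 + (-0.002331)·2108 = 82.272881
residual = y − ŷ = 81.6 − 82.272881 = -0.672881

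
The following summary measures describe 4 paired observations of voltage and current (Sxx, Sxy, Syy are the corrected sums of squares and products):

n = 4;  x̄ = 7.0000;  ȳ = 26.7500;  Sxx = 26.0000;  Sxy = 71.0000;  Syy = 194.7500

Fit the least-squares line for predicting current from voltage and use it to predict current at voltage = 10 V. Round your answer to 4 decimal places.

b = Sxy/Sxx = 71/26 = 2.730769
a = ȳ − b·x̄ = 26.75 − 2.730769·7 = 7.634615
ŷ(10) = a + b·10 = 7.634615 + 2.730769·10 = 34.942308

34.9423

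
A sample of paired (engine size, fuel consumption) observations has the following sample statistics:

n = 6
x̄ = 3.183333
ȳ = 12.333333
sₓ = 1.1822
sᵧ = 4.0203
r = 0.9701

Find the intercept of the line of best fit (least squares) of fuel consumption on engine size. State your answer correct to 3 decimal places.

1.831

b = r · sᵧ/sₓ = 0.9701 · 4.0203/1.1822 = 3.299013
a = ȳ − b·x̄ = 12.333333 − 3.299013·3.183333 = 1.831476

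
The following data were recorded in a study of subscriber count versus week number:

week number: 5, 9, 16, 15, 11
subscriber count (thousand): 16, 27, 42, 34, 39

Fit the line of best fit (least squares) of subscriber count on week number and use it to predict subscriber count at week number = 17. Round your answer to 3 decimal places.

43.401

n = 5, Σx = 56, Σy = 158, Σxy = 1934, Σx² = 708
Sxx = Σx² − (Σx)²/n = 708 − 627.2 = 80.8
Sxy = Σxy − (Σx)(Σy)/n = 1934 − 1769.6 = 164.4
b = Sxy/Sxx = 164.4/80.8 = 2.034653
a = ȳ − b·x̄ = 31.6 − 2.034653·11.2 = 8.811881
ŷ(17) = a + b·17 = 8.811881 + 2.034653·17 = 43.400990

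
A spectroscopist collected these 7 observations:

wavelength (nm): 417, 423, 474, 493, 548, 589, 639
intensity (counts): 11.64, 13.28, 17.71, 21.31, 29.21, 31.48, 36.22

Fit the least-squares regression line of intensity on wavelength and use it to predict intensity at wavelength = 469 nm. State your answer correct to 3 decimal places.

n = 7, Σx = 3583, Σy = 160.85, Σxy = 87065.07, Σx² = 1876089
Sxx = Σx² − (Σx)²/n = 1876089 − 1833984.142857 = 42104.857143
Sxy = Σxy − (Σx)(Σy)/n = 87065.07 − 82332.221429 = 4732.848571
b = Sxy/Sxx = 4732.848571/42104.857143 = 0.112406
a = ȳ − b·x̄ = 22.978571 − 0.112406·511.857143 = -34.557364
ŷ(469) = a + b·469 = -34.557364 + 0.112406·469 = 18.161161

18.161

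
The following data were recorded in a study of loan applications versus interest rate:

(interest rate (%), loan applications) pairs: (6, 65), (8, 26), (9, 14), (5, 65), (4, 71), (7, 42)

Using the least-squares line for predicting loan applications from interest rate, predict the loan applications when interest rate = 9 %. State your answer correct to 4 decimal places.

n = 6, Σx = 39, Σy = 283, Σxy = 1627, Σx² = 271
Sxx = Σx² − (Σx)²/n = 271 − 253.5 = 17.5
Sxy = Σxy − (Σx)(Σy)/n = 1627 − 1839.5 = -212.5
b = Sxy/Sxx = -212.5/17.5 = -12.142857
a = ȳ − b·x̄ = 47.166667 − (-12.142857)·6.5 = 126.095238
ŷ(9) = a + b·9 = 126.095238 + (-12.142857)·9 = 16.809524

16.8095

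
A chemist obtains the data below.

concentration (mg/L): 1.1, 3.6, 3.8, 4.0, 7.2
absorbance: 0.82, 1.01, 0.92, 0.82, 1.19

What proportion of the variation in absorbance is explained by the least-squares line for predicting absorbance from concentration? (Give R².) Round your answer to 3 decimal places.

n = 5, Σx = 19.7, Σy = 4.76, Σxy = 19.882, Σx² = 96.45, Σy² = 4.6274
Sxx = Σx² − (Σx)²/n = 96.45 − 77.618 = 18.832
Sxy = Σxy − (Σx)(Σy)/n = 19.882 − 18.7544 = 1.1276
Syy = Σy² − (Σy)²/n = 4.6274 − 4.53152 = 0.09588
R² = Sxy²/(Sxx·Syy) = (1.1276)²/(18.832·0.09588) = 0.704183

0.704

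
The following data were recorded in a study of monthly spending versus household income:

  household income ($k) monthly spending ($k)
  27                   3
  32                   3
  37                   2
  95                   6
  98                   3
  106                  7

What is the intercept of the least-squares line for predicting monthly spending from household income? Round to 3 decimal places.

n = 6, Σx = 395, Σy = 24, Σxy = 1857, Σx² = 32987
Sxx = Σx² − (Σx)²/n = 32987 − 26004.166667 = 6982.833333
Sxy = Σxy − (Σx)(Σy)/n = 1857 − 1580 = 277
b = Sxy/Sxx = 277/6982.833333 = 0.039669
a = ȳ − b·x̄ = 4 − 0.039669·65.833333 = 1.388477

1.388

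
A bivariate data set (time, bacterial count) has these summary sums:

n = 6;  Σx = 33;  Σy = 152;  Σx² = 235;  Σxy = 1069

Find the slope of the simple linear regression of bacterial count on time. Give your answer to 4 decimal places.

4.3551

Sxx = Σx² − (Σx)²/n = 235 − 181.5 = 53.5
Sxy = Σxy − (Σx)(Σy)/n = 1069 − 836 = 233
b = Sxy/Sxx = 233/53.5 = 4.355140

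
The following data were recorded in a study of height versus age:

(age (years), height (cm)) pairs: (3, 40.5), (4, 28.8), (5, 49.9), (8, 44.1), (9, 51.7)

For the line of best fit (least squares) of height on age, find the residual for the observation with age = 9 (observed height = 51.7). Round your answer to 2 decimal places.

1.86

n = 5, Σx = 29, Σy = 215, Σxy = 1304.3, Σx² = 195
Sxx = Σx² − (Σx)²/n = 195 − 168.2 = 26.8
Sxy = Σxy − (Σx)(Σy)/n = 1304.3 − 1247 = 57.3
b = Sxy/Sxx = 57.3/26.8 = 2.138060
a = ȳ − b·x̄ = 43 − 2.138060·5.8 = 30.599254
ŷ(9) = 30.599254 + 2.138060·9 = 49.841791
residual = y − ŷ = 51.7 − 49.841791 = 1.858209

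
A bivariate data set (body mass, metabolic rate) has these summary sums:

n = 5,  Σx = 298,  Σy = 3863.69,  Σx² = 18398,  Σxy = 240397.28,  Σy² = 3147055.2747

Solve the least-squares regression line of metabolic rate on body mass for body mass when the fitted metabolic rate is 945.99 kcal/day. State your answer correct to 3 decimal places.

Sxx = Σx² − (Σx)²/n = 18398 − 17760.8 = 637.2
Sxy = Σxy − (Σx)(Σy)/n = 240397.28 − 230275.924 = 10121.356
b = Sxy/Sxx = 10121.356/637.2 = 15.884112
a = ȳ − b·x̄ = 772.738 − 15.884112·59.6 = -173.955060
Set a + b·x = 945.99: x = (945.99 − (-173.955060)) / 15.884112 = 70.507251

70.507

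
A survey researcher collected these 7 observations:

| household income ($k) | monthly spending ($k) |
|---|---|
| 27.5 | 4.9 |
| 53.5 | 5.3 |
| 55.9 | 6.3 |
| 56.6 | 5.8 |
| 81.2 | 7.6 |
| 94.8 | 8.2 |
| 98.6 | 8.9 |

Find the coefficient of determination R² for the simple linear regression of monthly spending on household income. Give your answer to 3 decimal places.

0.935

n = 7, Σx = 468.1, Σy = 47, Σxy = 3370.77, Σx² = 35249.31, Σy² = 329.64
Sxx = Σx² − (Σx)²/n = 35249.31 − 31302.515714 = 3946.794286
Sxy = Σxy − (Σx)(Σy)/n = 3370.77 − 3142.957143 = 227.812857
Syy = Σy² − (Σy)²/n = 329.64 − 315.571429 = 14.068571
R² = Sxy²/(Sxx·Syy) = (227.812857)²/(3946.794286·14.068571) = 0.934678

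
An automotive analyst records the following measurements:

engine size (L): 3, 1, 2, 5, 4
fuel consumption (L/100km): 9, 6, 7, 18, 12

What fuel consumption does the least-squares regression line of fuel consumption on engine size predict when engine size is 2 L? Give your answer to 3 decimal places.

7.500

n = 5, Σx = 15, Σy = 52, Σxy = 185, Σx² = 55
Sxx = Σx² − (Σx)²/n = 55 − 45 = 10
Sxy = Σxy − (Σx)(Σy)/n = 185 − 156 = 29
b = Sxy/Sxx = 29/10 = 2.9
a = ȳ − b·x̄ = 10.4 − 2.9·3 = 1.7
ŷ(2) = a + b·2 = 1.7 + 2.9·2 = 7.5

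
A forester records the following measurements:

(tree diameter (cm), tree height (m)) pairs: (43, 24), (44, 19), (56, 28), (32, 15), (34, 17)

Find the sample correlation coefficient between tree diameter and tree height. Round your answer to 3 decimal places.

n = 5, Σx = 209, Σy = 103, Σxy = 4494, Σx² = 9101, Σy² = 2235
Sxx = Σx² − (Σx)²/n = 9101 − 8736.2 = 364.8
Sxy = Σxy − (Σx)(Σy)/n = 4494 − 4305.4 = 188.6
Syy = Σy² − (Σy)²/n = 2235 − 2121.8 = 113.2
r = Sxy/√(Sxx·Syy) = 188.6/√(41295.36) = 188.6/203.212598 = 0.928092

0.928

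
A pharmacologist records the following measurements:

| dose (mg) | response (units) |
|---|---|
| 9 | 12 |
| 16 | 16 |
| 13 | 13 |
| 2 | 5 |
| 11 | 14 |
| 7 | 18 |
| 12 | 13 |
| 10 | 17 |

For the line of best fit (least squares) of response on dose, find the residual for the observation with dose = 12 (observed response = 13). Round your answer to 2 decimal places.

-1.61

n = 8, Σx = 80, Σy = 108, Σxy = 1149, Σx² = 924
Sxx = Σx² − (Σx)²/n = 924 − 800 = 124
Sxy = Σxy − (Σx)(Σy)/n = 1149 − 1080 = 69
b = Sxy/Sxx = 69/124 = 0.556452
a = ȳ − b·x̄ = 13.5 − 0.556452·10 = 7.935484
ŷ(12) = 7.935484 + 0.556452·12 = 14.612903
residual = y − ŷ = 13 − 14.612903 = -1.612903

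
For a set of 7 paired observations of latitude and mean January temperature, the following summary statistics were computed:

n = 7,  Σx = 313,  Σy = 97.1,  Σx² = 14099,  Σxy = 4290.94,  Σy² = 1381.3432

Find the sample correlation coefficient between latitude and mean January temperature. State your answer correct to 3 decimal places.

Sxx = Σx² − (Σx)²/n = 14099 − 13995.571429 = 103.428571
Sxy = Σxy − (Σx)(Σy)/n = 4290.94 − 4341.757143 = -50.817143
Syy = Σy² − (Σy)²/n = 1381.3432 − 1346.915714 = 34.427486
r = Sxy/√(Sxx·Syy) = -50.817143/√(3560.785665) = -50.817143/59.672319 = -0.851603

-0.852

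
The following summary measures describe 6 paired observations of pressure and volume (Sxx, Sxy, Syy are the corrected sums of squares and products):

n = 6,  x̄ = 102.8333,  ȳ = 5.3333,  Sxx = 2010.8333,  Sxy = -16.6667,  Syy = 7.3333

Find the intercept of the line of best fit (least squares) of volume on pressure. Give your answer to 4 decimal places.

b = Sxy/Sxx = -16.6667/2010.8333 = -0.008288
a = ȳ − b·x̄ = 5.3333 − (-0.008288)·102.8333 = 6.185629

6.1856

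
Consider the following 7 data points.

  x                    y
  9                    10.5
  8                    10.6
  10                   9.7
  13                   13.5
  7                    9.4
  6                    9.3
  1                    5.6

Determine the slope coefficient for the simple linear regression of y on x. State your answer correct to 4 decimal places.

n = 7, Σx = 54, Σy = 68.6, Σxy = 579, Σx² = 500
Sxx = Σx² − (Σx)²/n = 500 − 416.571429 = 83.428571
Sxy = Σxy − (Σx)(Σy)/n = 579 − 529.2 = 49.8
b = Sxy/Sxx = 49.8/83.428571 = 0.596918

0.5969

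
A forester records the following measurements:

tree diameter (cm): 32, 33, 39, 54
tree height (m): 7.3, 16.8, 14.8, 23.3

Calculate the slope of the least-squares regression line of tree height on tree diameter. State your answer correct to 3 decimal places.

0.539

n = 4, Σx = 158, Σy = 62.2, Σxy = 2623.4, Σx² = 6550
Sxx = Σx² − (Σx)²/n = 6550 − 6241 = 309
Sxy = Σxy − (Σx)(Σy)/n = 2623.4 − 2456.9 = 166.5
b = Sxy/Sxx = 166.5/309 = 0.538835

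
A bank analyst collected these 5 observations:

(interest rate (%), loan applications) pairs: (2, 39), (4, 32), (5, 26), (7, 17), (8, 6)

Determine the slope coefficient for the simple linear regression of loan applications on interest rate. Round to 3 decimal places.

-5.307

n = 5, Σx = 26, Σy = 120, Σxy = 503, Σx² = 158
Sxx = Σx² − (Σx)²/n = 158 − 135.2 = 22.8
Sxy = Σxy − (Σx)(Σy)/n = 503 − 624 = -121
b = Sxy/Sxx = -121/22.8 = -5.307018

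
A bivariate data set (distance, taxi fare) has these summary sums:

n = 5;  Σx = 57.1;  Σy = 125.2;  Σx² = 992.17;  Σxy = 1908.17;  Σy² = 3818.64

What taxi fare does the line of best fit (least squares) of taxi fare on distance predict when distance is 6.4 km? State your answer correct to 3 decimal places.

17.979

Sxx = Σx² − (Σx)²/n = 992.17 − 652.082 = 340.088
Sxy = Σxy − (Σx)(Σy)/n = 1908.17 − 1429.784 = 478.386
b = Sxy/Sxx = 478.386/340.088 = 1.406654
a = ȳ − b·x̄ = 25.04 − 1.406654·11.42 = 8.976016
ŷ(6.4) = a + b·6.4 = 8.976016 + 1.406654·6.4 = 17.978599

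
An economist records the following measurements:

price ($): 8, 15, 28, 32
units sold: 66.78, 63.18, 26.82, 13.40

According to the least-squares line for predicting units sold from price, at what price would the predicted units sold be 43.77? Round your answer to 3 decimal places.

n = 4, Σx = 83, Σy = 170.18, Σxy = 2661.7, Σx² = 2097
Sxx = Σx² − (Σx)²/n = 2097 − 1722.25 = 374.75
Sxy = Σxy − (Σx)(Σy)/n = 2661.7 − 3531.235 = -869.535
b = Sxy/Sxx = -869.535/374.75 = -2.320307
a = ȳ − b·x̄ = 42.545 − (-2.320307)·20.75 = 90.691368
Set a + b·x = 43.77: x = (43.77 − 90.691368) / (-2.320307) = 20.222053

20.222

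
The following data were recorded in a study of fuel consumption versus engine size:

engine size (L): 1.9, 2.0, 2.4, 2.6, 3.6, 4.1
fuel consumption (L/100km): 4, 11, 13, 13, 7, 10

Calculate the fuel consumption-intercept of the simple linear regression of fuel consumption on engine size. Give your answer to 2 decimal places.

9.43

n = 6, Σx = 16.6, Σy = 58, Σxy = 160.8, Σx² = 49.9
Sxx = Σx² − (Σx)²/n = 49.9 − 45.926667 = 3.973333
Sxy = Σxy − (Σx)(Σy)/n = 160.8 − 160.466667 = 0.333333
b = Sxy/Sxx = 0.333333/3.973333 = 0.083893
a = ȳ − b·x̄ = 9.666667 − 0.083893·2.766667 = 9.434564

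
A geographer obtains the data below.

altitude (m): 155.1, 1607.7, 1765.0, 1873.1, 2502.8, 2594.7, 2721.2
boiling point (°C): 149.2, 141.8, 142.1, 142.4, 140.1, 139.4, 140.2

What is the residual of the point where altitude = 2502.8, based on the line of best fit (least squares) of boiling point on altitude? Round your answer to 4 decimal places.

n = 7, Σx = 13219.6, Σy = 995.2, Σxy = 1862504.42, Σx² = 29633889.28
Sxx = Σx² − (Σx)²/n = 29633889.28 − 24965403.451429 = 4668485.828571
Sxy = Σxy − (Σx)(Σy)/n = 1862504.42 − 1879449.417143 = -16944.997143
b = Sxy/Sxx = -16944.997143/4668485.828571 = -0.003630
a = ȳ − b·x̄ = 142.171429 − (-0.003630)·1888.514286 = 149.026086
ŷ(2502.8) = 149.026086 + (-0.003630)·2502.8 = 139.941783
residual = y − ŷ = 140.1 − 139.941783 = 0.158217

0.1582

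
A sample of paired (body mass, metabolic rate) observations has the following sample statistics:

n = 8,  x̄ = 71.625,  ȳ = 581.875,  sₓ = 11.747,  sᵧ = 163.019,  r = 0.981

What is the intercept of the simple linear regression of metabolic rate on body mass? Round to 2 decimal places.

-393.22

b = r · sᵧ/sₓ = 0.981 · 163.019/11.747 = 13.613828
a = ȳ − b·x̄ = 581.875 − 13.613828·71.625 = -393.215440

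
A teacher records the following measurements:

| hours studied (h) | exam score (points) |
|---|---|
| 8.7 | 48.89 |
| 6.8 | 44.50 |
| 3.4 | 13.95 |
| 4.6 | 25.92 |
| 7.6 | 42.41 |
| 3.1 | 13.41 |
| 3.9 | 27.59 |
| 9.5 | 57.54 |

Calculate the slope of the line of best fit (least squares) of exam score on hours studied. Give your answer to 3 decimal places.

6.353

n = 8, Σx = 47.6, Σy = 274.21, Σxy = 1912.723, Σx² = 327.48
Sxx = Σx² − (Σx)²/n = 327.48 − 283.22 = 44.26
Sxy = Σxy − (Σx)(Σy)/n = 1912.723 − 1631.5495 = 281.1735
b = Sxy/Sxx = 281.1735/44.26 = 6.352768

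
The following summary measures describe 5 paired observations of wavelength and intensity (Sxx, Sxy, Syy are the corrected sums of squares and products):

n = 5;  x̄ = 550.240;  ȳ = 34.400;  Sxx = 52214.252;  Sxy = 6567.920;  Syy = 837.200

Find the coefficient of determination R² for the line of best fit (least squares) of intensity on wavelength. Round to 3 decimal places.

R² = Sxy²/(Sxx·Syy) = (6567.92)²/(52214.252·837.2) = 0.986819

0.987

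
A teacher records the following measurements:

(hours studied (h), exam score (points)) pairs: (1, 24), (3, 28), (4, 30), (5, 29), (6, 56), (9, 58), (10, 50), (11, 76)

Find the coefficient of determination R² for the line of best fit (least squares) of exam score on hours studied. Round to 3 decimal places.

0.790

n = 8, Σx = 49, Σy = 351, Σxy = 2567, Σx² = 389, Σy² = 17877
Sxx = Σx² − (Σx)²/n = 389 − 300.125 = 88.875
Sxy = Σxy − (Σx)(Σy)/n = 2567 − 2149.875 = 417.125
Syy = Σy² − (Σy)²/n = 17877 − 15400.125 = 2476.875
R² = Sxy²/(Sxx·Syy) = (417.125)²/(88.875·2476.875) = 0.790403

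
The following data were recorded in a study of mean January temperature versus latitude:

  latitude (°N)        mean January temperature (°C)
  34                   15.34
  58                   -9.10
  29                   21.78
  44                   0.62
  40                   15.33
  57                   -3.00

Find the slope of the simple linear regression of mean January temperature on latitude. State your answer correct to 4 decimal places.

-0.9842

n = 6, Σx = 262, Σy = 40.97, Σxy = 1094.86, Σx² = 12146
Sxx = Σx² − (Σx)²/n = 12146 − 11440.666667 = 705.333333
Sxy = Σxy − (Σx)(Σy)/n = 1094.86 − 1789.023333 = -694.163333
b = Sxy/Sxx = -694.163333/705.333333 = -0.984164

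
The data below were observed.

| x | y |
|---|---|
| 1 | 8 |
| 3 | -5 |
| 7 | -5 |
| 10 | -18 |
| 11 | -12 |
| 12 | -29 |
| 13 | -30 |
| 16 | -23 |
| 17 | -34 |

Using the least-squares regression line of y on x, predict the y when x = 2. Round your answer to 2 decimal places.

n = 9, Σx = 90, Σy = -148, Σxy = -2038, Σx² = 1138
Sxx = Σx² − (Σx)²/n = 1138 − 900 = 238
Sxy = Σxy − (Σx)(Σy)/n = -2038 − (-1480) = -558
b = Sxy/Sxx = -558/238 = -2.344538
a = ȳ − b·x̄ = -16.444444 − (-2.344538)·10 = 7.000934
ŷ(2) = a + b·2 = 7.000934 + (-2.344538)·2 = 2.311858

2.31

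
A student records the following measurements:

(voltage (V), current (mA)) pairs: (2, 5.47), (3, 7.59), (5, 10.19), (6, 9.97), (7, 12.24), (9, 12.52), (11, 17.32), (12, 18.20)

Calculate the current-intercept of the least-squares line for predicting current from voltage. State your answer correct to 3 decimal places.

3.445

n = 8, Σx = 55, Σy = 93.5, Σxy = 751.76, Σx² = 469
Sxx = Σx² − (Σx)²/n = 469 − 378.125 = 90.875
Sxy = Σxy − (Σx)(Σy)/n = 751.76 − 642.8125 = 108.9475
b = Sxy/Sxx = 108.9475/90.875 = 1.198872
a = ȳ − b·x̄ = 11.6875 − 1.198872·6.875 = 3.445254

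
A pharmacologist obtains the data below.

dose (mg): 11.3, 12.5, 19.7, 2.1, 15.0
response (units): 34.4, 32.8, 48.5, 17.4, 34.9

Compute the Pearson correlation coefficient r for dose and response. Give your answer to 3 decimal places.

n = 5, Σx = 60.6, Σy = 168, Σxy = 2314.21, Σx² = 901.44, Σy² = 6132.22
Sxx = Σx² − (Σx)²/n = 901.44 − 734.472 = 166.968
Sxy = Σxy − (Σx)(Σy)/n = 2314.21 − 2036.16 = 278.05
Syy = Σy² − (Σy)²/n = 6132.22 − 5644.8 = 487.42
r = Sxy/√(Sxx·Syy) = 278.05/√(81383.54256) = 278.05/285.278009 = 0.974663

0.975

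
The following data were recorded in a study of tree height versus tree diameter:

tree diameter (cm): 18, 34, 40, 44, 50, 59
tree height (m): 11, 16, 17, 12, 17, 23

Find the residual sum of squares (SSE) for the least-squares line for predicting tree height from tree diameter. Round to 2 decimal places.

n = 6, Σx = 245, Σy = 96, Σxy = 4157, Σx² = 10997, Σy² = 1628
Sxx = Σx² − (Σx)²/n = 10997 − 10004.166667 = 992.833333
Sxy = Σxy − (Σx)(Σy)/n = 4157 − 3920 = 237
Syy = Σy² − (Σy)²/n = 1628 − 1536 = 92
b = Sxy/Sxx = 237/992.833333 = 0.238711
SSE = Syy − b·Sxy = 92 − 0.238711·237 = 35.425550

35.43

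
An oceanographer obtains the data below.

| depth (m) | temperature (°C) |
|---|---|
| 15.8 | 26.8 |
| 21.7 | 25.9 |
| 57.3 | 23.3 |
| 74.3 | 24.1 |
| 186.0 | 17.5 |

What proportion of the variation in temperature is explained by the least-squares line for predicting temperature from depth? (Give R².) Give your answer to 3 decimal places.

n = 5, Σx = 355.1, Σy = 117.6, Σxy = 7366.19, Σx² = 44120.31, Σy² = 2819
Sxx = Σx² − (Σx)²/n = 44120.31 − 25219.202 = 18901.108
Sxy = Σxy − (Σx)(Σy)/n = 7366.19 − 8351.952 = -985.762
Syy = Σy² − (Σy)²/n = 2819 − 2765.952 = 53.048
R² = Sxy²/(Sxx·Syy) = (-985.762)²/(18901.108·53.048) = 0.969143

0.969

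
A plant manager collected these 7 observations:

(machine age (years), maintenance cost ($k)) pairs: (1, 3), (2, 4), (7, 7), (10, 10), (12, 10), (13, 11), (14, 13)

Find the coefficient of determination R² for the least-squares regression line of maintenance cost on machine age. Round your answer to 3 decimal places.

0.976

n = 7, Σx = 59, Σy = 58, Σxy = 605, Σx² = 663, Σy² = 564
Sxx = Σx² − (Σx)²/n = 663 − 497.285714 = 165.714286
Sxy = Σxy − (Σx)(Σy)/n = 605 − 488.857143 = 116.142857
Syy = Σy² − (Σy)²/n = 564 − 480.571429 = 83.428571
R² = Sxy²/(Sxx·Syy) = (116.142857)²/(165.714286·83.428571) = 0.975686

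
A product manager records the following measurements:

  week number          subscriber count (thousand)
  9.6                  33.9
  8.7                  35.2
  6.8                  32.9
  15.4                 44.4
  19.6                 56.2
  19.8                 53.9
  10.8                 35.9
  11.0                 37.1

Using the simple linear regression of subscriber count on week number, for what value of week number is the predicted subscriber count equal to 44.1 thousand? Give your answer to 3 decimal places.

14.305

n = 8, Σx = 101.7, Σy = 329.5, Σxy = 4503.72, Σx² = 1465.09
Sxx = Σx² − (Σx)²/n = 1465.09 − 1292.86125 = 172.22875
Sxy = Σxy − (Σx)(Σy)/n = 4503.72 − 4188.76875 = 314.95125
b = Sxy/Sxx = 314.95125/172.22875 = 1.828680
a = ȳ − b·x̄ = 41.1875 − 1.828680·12.7125 = 17.940407
Set a + b·x = 44.1: x = (44.1 − 17.940407) / 1.828680 = 14.305179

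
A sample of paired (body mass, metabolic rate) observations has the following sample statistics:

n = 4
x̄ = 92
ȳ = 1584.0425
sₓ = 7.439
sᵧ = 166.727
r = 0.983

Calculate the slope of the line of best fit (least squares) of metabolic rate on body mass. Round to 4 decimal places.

b = r · sᵧ/sₓ = 0.983 · 166.727/7.439 = 22.031542

22.0315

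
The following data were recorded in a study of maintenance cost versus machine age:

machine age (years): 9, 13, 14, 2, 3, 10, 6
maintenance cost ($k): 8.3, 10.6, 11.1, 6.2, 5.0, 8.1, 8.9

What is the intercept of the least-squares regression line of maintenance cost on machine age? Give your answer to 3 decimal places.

4.843

n = 7, Σx = 57, Σy = 58.2, Σxy = 529.7, Σx² = 595
Sxx = Σx² − (Σx)²/n = 595 − 464.142857 = 130.857143
Sxy = Σxy − (Σx)(Σy)/n = 529.7 − 473.914286 = 55.785714
b = Sxy/Sxx = 55.785714/130.857143 = 0.426310
a = ȳ − b·x̄ = 8.314286 − 0.426310·8.142857 = 4.842904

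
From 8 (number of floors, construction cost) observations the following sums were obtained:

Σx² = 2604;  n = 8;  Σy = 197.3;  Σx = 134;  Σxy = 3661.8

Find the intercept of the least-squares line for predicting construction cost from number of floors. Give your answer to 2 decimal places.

Sxx = Σx² − (Σx)²/n = 2604 − 2244.5 = 359.5
Sxy = Σxy − (Σx)(Σy)/n = 3661.8 − 3304.775 = 357.025
b = Sxy/Sxx = 357.025/359.5 = 0.993115
a = ȳ − b·x̄ = 24.6625 − 0.993115·16.75 = 8.027816

8.03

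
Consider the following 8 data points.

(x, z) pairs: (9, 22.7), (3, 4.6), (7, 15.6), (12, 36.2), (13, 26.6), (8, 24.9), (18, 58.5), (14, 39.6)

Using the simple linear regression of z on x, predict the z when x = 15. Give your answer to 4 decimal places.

n = 8, Σx = 84, Σy = 228.7, Σxy = 2914.1, Σx² = 1036
Sxx = Σx² − (Σx)²/n = 1036 − 882 = 154
Sxy = Σxy − (Σx)(Σy)/n = 2914.1 − 2401.35 = 512.75
b = Sxy/Sxx = 512.75/154 = 3.329545
a = ȳ − b·x̄ = 28.5875 − 3.329545·10.5 = -6.372727
ŷ(15) = a + b·15 = -6.372727 + 3.329545·15 = 43.570455

43.5705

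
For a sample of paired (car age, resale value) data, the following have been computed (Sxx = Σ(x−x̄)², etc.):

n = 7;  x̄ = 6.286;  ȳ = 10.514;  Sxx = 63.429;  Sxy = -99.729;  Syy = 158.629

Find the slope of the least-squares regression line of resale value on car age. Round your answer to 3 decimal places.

b = Sxy/Sxx = -99.729/63.429 = -1.572293

-1.572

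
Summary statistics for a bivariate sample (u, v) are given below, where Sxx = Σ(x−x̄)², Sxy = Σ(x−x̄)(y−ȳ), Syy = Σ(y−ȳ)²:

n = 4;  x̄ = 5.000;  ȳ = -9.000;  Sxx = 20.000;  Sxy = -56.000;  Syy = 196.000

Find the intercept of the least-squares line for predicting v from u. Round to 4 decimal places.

5.0000

b = Sxy/Sxx = -56/20 = -2.8
a = ȳ − b·x̄ = -9 − (-2.8)·5 = 5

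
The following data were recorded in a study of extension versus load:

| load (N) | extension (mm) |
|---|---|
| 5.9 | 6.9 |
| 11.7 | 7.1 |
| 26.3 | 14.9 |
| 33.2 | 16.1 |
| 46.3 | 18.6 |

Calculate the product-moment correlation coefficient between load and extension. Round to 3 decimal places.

n = 5, Σx = 123.4, Σy = 63.6, Σxy = 1911.35, Σx² = 4109.32, Σy² = 925.2
Sxx = Σx² − (Σx)²/n = 4109.32 − 3045.512 = 1063.808
Sxy = Σxy − (Σx)(Σy)/n = 1911.35 − 1569.648 = 341.702
Syy = Σy² − (Σy)²/n = 925.2 − 808.992 = 116.208
r = Sxy/√(Sxx·Syy) = 341.702/√(123623.000064) = 341.702/351.600626 = 0.971847

0.972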